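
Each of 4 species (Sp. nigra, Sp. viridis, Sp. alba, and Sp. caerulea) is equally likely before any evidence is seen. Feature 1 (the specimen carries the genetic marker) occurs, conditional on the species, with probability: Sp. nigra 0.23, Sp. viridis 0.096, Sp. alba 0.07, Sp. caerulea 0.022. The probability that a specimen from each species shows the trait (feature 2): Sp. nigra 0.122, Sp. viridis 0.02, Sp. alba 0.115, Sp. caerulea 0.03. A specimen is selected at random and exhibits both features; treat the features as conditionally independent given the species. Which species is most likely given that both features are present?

Since the prior is uniform, the posterior is proportional to the likelihood:
  Sp. nigra: 0.23 × 0.122 = 0.02806
  Sp. viridis: 0.096 × 0.02 = 0.00192
  Sp. alba: 0.07 × 0.115 = 0.00805
  Sp. caerulea: 0.022 × 0.03 = 0.00066
Sum = 0.03869.
Largest term belongs to Sp. nigra, so Sp. nigra is most probable.

Sp. nigra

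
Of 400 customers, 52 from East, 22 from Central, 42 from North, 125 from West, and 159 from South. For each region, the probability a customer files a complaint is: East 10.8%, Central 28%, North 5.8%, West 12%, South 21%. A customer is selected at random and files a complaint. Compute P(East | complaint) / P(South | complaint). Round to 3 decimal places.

0.168

By Bayes' rule, posterior ∝ prior × likelihood:
  East: 0.13 × 0.108 = 0.01404
  Central: 0.055 × 0.28 = 0.0154
  North: 0.105 × 0.058 = 0.00609
  West: 0.3125 × 0.12 = 0.0375
  South: 0.3975 × 0.21 = 0.083475
Normalizing constant = 0.156505.
The ratio is 0.01404 / 0.083475 (the normalizer cancels) = 0.168.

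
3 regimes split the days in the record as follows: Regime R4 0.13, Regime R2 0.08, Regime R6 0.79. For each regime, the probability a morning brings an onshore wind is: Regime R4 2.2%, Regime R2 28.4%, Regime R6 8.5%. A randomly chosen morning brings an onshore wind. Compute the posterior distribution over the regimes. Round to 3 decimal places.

Regime R4 0.031, Regime R2 0.245, Regime R6 0.724

Prior × likelihood for each hypothesis:
  Regime R4: 0.13 × 0.022 = 0.00286
  Regime R2: 0.08 × 0.284 = 0.02272
  Regime R6: 0.79 × 0.085 = 0.06715
Normalizing constant = 0.09273.
P(Regime R4 | onshore) = 0.00286/0.09273 ≈ 0.031
P(Regime R2 | onshore) = 0.02272/0.09273 ≈ 0.245
P(Regime R6 | onshore) = 0.06715/0.09273 ≈ 0.724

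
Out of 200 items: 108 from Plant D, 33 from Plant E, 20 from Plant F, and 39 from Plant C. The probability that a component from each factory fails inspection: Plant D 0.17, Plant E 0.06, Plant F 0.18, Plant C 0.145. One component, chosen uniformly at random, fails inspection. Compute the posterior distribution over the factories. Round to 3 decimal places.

By Bayes' rule, posterior ∝ prior × likelihood:
  Plant D: 0.54 × 0.17 = 0.0918
  Plant E: 0.165 × 0.06 = 0.0099
  Plant F: 0.1 × 0.18 = 0.018
  Plant C: 0.195 × 0.145 = 0.028275
Total = 0.147975.
P(Plant D | nonconforming) = 0.0918/0.147975 ≈ 0.620
P(Plant E | nonconforming) = 0.0099/0.147975 ≈ 0.067
P(Plant F | nonconforming) = 0.018/0.147975 ≈ 0.122
P(Plant C | nonconforming) = 0.028275/0.147975 ≈ 0.191
(Check: 0.620+0.067+0.122+0.191 = 1.000.)

Plant D 0.620, Plant E 0.067, Plant F 0.122, Plant C 0.191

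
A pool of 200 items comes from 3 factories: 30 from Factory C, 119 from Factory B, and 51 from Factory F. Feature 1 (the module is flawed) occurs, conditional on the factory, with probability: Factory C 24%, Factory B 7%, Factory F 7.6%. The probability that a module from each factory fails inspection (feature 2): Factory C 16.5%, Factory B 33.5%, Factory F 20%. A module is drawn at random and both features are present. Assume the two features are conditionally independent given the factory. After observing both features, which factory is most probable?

By Bayes' rule, posterior ∝ prior × likelihood:
  Factory C: 0.15 × 0.24 × 0.165 = 0.00594
  Factory B: 0.595 × 0.07 × 0.335 = 0.01395275
  Factory F: 0.255 × 0.076 × 0.2 = 0.003876
Sum = 0.02376875.
Largest term belongs to Factory B, so Factory B is most probable.

Factory B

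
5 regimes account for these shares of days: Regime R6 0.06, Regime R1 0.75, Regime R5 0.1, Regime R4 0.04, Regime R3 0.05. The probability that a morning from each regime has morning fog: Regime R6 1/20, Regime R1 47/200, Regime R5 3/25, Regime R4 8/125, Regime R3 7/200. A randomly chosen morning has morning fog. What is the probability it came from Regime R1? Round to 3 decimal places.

Compute prior × likelihood for every hypothesis:
  Regime R6: 0.06 × 0.05 = 0.003
  Regime R1: 0.75 × 0.235 = 0.17625
  Regime R5: 0.1 × 0.12 = 0.012
  Regime R4: 0.04 × 0.064 = 0.00256
  Regime R3: 0.05 × 0.035 = 0.00175
Normalizing constant = 0.19556.
P(Regime R1 | evidence) = 0.17625 / 0.19556 ≈ 0.901.

0.901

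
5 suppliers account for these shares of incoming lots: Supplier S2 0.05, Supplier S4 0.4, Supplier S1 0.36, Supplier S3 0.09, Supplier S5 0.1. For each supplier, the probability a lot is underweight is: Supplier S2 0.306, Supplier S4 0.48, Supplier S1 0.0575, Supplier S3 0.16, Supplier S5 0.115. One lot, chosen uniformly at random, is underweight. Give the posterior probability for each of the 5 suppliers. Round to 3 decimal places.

Supplier S2 0.060, Supplier S4 0.756, Supplier S1 0.082, Supplier S3 0.057, Supplier S5 0.045

By Bayes' rule, posterior ∝ prior × likelihood:
  Supplier S2: 0.05 × 0.306 = 0.0153
  Supplier S4: 0.4 × 0.48 = 0.192
  Supplier S1: 0.36 × 0.0575 = 0.0207
  Supplier S3: 0.09 × 0.16 = 0.0144
  Supplier S5: 0.1 × 0.115 = 0.0115
Total = 0.2539.
P(Supplier S2 | underweight) = 0.0153/0.2539 ≈ 0.060
P(Supplier S4 | underweight) = 0.192/0.2539 ≈ 0.756
P(Supplier S1 | underweight) = 0.0207/0.2539 ≈ 0.082
P(Supplier S3 | underweight) = 0.0144/0.2539 ≈ 0.057
P(Supplier S5 | underweight) = 0.0115/0.2539 ≈ 0.045
(Check: 0.060+0.756+0.082+0.057+0.045 = 1.000.)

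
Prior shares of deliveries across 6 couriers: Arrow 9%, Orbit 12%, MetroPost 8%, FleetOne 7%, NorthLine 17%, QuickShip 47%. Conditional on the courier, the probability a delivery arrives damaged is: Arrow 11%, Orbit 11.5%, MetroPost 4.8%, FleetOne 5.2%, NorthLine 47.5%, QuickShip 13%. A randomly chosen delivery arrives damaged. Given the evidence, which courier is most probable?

NorthLine

By Bayes' rule, posterior ∝ prior × likelihood:
  Arrow: 0.09 × 0.11 = 0.0099
  Orbit: 0.12 × 0.115 = 0.0138
  MetroPost: 0.08 × 0.048 = 0.00384
  FleetOne: 0.07 × 0.052 = 0.00364
  NorthLine: 0.17 × 0.475 = 0.08075
  QuickShip: 0.47 × 0.13 = 0.0611
Sum = 0.17303.
Largest term belongs to NorthLine, so NorthLine is most probable.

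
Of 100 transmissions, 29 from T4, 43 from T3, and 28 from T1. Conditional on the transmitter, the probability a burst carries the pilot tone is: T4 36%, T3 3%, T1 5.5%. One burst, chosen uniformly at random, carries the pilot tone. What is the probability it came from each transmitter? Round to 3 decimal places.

Prior × likelihood for each hypothesis:
  T4: 0.29 × 0.36 = 0.1044
  T3: 0.43 × 0.03 = 0.0129
  T1: 0.28 × 0.055 = 0.0154
Sum = 0.1327.
P(T4 | pilot) = 0.1044/0.1327 ≈ 0.787
P(T3 | pilot) = 0.0129/0.1327 ≈ 0.097
P(T1 | pilot) = 0.0154/0.1327 ≈ 0.116

T4 0.787, T3 0.097, T1 0.116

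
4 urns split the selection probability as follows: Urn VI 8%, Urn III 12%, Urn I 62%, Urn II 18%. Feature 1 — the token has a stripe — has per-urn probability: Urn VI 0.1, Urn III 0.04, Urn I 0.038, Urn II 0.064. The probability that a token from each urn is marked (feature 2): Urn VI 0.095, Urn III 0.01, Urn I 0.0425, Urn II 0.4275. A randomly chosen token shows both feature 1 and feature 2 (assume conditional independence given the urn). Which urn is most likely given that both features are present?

Compute prior × likelihood for every hypothesis:
  Urn VI: 0.08 × 0.1 × 0.095 = 0.00076
  Urn III: 0.12 × 0.04 × 0.01 = 0.000048
  Urn I: 0.62 × 0.038 × 0.0425 = 0.0010013
  Urn II: 0.18 × 0.064 × 0.4275 = 0.0049248
Sum = 0.0067341.
Largest term belongs to Urn II, so Urn II is most probable.

Urn II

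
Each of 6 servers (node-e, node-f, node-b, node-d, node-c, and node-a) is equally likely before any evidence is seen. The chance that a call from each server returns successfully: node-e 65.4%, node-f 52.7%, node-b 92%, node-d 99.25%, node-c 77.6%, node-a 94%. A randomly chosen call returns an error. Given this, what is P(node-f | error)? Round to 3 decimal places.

0.397

Taking complements, P(error | each) = node-e 0.346, node-f 0.473, node-b 0.08, node-d 0.0075, node-c 0.224, node-a 0.06.
Since the prior is uniform, the posterior is proportional to the likelihood:
  node-e: 0.346
  node-f: 0.473
  node-b: 0.08
  node-d: 0.0075
  node-c: 0.224
  node-a: 0.06
Normalizing constant = 1.1905.
P(node-f | evidence) = 0.473 / 1.1905 ≈ 0.397.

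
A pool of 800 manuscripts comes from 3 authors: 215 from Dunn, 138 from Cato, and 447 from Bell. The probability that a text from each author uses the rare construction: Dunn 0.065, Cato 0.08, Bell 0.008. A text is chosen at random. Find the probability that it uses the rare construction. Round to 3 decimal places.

Unnormalized posteriors (prior × likelihood):
  Dunn: 0.26875 × 0.065 = 0.01746875
  Cato: 0.1725 × 0.08 = 0.0138
  Bell: 0.55875 × 0.008 = 0.00447
P(rare-form) = 0.01746875 + 0.0138 + 0.00447 = 0.03573875 → 0.036.

0.036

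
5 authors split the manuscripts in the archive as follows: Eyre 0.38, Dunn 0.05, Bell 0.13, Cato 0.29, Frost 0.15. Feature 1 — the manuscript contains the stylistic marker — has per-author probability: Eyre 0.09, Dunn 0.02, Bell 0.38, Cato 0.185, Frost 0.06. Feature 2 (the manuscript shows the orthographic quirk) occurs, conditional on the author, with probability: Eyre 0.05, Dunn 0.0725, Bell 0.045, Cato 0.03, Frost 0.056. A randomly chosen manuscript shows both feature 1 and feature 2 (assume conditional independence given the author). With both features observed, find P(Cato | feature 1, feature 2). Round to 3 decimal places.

0.263

By Bayes' rule, posterior ∝ prior × likelihood:
  Eyre: 0.38 × 0.09 × 0.05 = 0.00171
  Dunn: 0.05 × 0.02 × 0.0725 = 0.0000725
  Bell: 0.13 × 0.38 × 0.045 = 0.002223
  Cato: 0.29 × 0.185 × 0.03 = 0.0016095
  Frost: 0.15 × 0.06 × 0.056 = 0.000504
Sum = 0.006119.
P(Cato | evidence) = 0.0016095 / 0.006119 ≈ 0.263.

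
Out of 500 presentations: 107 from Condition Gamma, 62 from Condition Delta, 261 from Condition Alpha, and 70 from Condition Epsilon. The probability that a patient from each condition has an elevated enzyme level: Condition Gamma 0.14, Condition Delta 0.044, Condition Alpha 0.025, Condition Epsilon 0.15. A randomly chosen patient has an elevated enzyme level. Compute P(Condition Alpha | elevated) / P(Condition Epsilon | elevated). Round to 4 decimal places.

By Bayes' rule, posterior ∝ prior × likelihood:
  Condition Gamma: 0.214 × 0.14 = 0.02996
  Condition Delta: 0.124 × 0.044 = 0.005456
  Condition Alpha: 0.522 × 0.025 = 0.01305
  Condition Epsilon: 0.14 × 0.15 = 0.021
Total = 0.069466.
The ratio is 0.01305 / 0.021 (the normalizer cancels) = 0.6214.

0.6214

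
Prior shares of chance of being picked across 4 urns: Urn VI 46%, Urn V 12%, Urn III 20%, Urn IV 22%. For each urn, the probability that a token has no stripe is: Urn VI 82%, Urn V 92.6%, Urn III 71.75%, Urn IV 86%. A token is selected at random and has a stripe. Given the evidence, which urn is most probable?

Taking complements, P(striped | each) = Urn VI 0.18, Urn V 0.074, Urn III 0.2825, Urn IV 0.14.
Unnormalized posteriors (prior × likelihood):
  Urn VI: 0.46 × 0.18 = 0.0828
  Urn V: 0.12 × 0.074 = 0.00888
  Urn III: 0.2 × 0.2825 = 0.0565
  Urn IV: 0.22 × 0.14 = 0.0308
Sum = 0.17898.
Largest term belongs to Urn VI, so Urn VI is most probable.

Urn VI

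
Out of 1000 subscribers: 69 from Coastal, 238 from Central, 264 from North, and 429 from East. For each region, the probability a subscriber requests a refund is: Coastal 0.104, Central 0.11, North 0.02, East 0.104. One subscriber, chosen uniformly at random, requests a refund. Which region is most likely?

East

Compute prior × likelihood for every hypothesis:
  Coastal: 0.069 × 0.104 = 0.007176
  Central: 0.238 × 0.11 = 0.02618
  North: 0.264 × 0.02 = 0.00528
  East: 0.429 × 0.104 = 0.044616
Total = 0.083252.
Largest term belongs to East, so East is most probable.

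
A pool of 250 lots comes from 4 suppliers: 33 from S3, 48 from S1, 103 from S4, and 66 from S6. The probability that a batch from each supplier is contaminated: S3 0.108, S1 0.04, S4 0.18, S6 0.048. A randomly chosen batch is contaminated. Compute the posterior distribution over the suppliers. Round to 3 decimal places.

S3 0.131, S1 0.071, S4 0.682, S6 0.117

Unnormalized posteriors (prior × likelihood):
  S3: 0.132 × 0.108 = 0.014256
  S1: 0.192 × 0.04 = 0.00768
  S4: 0.412 × 0.18 = 0.07416
  S6: 0.264 × 0.048 = 0.012672
Total = 0.108768.
P(S3 | contaminated) = 0.014256/0.108768 ≈ 0.131
P(S1 | contaminated) = 0.00768/0.108768 ≈ 0.071
P(S4 | contaminated) = 0.07416/0.108768 ≈ 0.682
P(S6 | contaminated) = 0.012672/0.108768 ≈ 0.117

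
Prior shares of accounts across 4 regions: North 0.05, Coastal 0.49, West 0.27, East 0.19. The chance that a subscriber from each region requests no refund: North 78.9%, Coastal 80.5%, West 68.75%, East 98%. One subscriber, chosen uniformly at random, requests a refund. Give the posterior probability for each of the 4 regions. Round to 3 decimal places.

Taking complements, P(refund | each) = North 0.211, Coastal 0.195, West 0.3125, East 0.02.
Prior × likelihood for each hypothesis:
  North: 0.05 × 0.211 = 0.01055
  Coastal: 0.49 × 0.195 = 0.09555
  West: 0.27 × 0.3125 = 0.084375
  East: 0.19 × 0.02 = 0.0038
Normalizing constant = 0.194275.
P(North | refund) = 0.01055/0.194275 ≈ 0.054
P(Coastal | refund) = 0.09555/0.194275 ≈ 0.492
P(West | refund) = 0.084375/0.194275 ≈ 0.434
P(East | refund) = 0.0038/0.194275 ≈ 0.020

North 0.054, Coastal 0.492, West 0.434, East 0.020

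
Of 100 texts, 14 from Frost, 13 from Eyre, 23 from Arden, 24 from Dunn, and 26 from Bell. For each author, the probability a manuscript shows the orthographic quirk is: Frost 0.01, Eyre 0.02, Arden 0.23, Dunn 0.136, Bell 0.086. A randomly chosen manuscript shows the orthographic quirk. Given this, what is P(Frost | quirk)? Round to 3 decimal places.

0.013

Prior × likelihood for each hypothesis:
  Frost: 0.14 × 0.01 = 0.0014
  Eyre: 0.13 × 0.02 = 0.0026
  Arden: 0.23 × 0.23 = 0.0529
  Dunn: 0.24 × 0.136 = 0.03264
  Bell: 0.26 × 0.086 = 0.02236
Total = 0.1119.
P(Frost | evidence) = 0.0014 / 0.1119 ≈ 0.013.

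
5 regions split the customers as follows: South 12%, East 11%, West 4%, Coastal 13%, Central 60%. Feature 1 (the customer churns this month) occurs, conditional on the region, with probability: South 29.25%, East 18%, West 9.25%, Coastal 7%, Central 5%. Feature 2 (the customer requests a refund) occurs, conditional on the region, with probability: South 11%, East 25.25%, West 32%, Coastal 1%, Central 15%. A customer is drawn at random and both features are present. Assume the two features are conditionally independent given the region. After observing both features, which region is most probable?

Compute prior × likelihood for every hypothesis:
  South: 0.12 × 0.2925 × 0.11 = 0.003861
  East: 0.11 × 0.18 × 0.2525 = 0.0049995
  West: 0.04 × 0.0925 × 0.32 = 0.001184
  Coastal: 0.13 × 0.07 × 0.01 = 0.000091
  Central: 0.6 × 0.05 × 0.15 = 0.0045
Sum = 0.0146355.
Largest term belongs to East, so East is most probable.

East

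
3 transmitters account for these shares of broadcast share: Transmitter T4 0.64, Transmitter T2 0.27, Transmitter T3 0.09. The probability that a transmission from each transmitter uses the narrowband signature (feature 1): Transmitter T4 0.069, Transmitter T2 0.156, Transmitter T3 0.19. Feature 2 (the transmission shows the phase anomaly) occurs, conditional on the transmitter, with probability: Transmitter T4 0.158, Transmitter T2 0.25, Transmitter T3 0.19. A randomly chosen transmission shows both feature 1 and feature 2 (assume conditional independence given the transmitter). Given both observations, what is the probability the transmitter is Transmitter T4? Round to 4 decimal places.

0.3362

By Bayes' rule, posterior ∝ prior × likelihood:
  Transmitter T4: 0.64 × 0.069 × 0.158 = 0.00697728
  Transmitter T2: 0.27 × 0.156 × 0.25 = 0.01053
  Transmitter T3: 0.09 × 0.19 × 0.19 = 0.003249
Normalizing constant = 0.02075628.
P(Transmitter T4 | evidence) = 0.00697728 / 0.02075628 ≈ 0.3362.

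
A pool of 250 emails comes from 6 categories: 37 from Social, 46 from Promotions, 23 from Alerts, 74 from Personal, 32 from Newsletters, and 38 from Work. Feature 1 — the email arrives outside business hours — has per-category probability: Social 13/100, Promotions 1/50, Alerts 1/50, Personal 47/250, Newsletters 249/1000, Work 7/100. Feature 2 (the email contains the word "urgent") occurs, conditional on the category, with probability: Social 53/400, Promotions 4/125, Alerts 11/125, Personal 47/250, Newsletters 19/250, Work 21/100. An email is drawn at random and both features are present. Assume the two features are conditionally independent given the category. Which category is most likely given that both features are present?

Unnormalized posteriors (prior × likelihood):
  Social: 0.148 × 0.13 × 0.1325 = 0.0025493
  Promotions: 0.184 × 0.02 × 0.032 = 0.00011776
  Alerts: 0.092 × 0.02 × 0.088 = 0.00016192
  Personal: 0.296 × 0.188 × 0.188 = 0.010461824
  Newsletters: 0.128 × 0.249 × 0.076 = 0.002422272
  Work: 0.152 × 0.07 × 0.21 = 0.0022344
Total = 0.017947476.
Largest term belongs to Personal, so Personal is most probable.

Personal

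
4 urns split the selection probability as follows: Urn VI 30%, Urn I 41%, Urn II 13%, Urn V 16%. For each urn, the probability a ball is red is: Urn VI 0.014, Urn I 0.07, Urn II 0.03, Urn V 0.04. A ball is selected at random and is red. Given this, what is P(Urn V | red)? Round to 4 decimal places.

Unnormalized posteriors (prior × likelihood):
  Urn VI: 0.3 × 0.014 = 0.0042
  Urn I: 0.41 × 0.07 = 0.0287
  Urn II: 0.13 × 0.03 = 0.0039
  Urn V: 0.16 × 0.04 = 0.0064
Normalizing constant = 0.0432.
P(Urn V | evidence) = 0.0064 / 0.0432 ≈ 0.1481.

0.1481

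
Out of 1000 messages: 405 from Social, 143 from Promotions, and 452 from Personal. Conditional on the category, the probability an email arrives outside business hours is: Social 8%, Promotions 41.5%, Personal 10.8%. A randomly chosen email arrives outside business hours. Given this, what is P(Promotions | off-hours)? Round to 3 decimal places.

0.422

Prior × likelihood for each hypothesis:
  Social: 0.405 × 0.08 = 0.0324
  Promotions: 0.143 × 0.415 = 0.059345
  Personal: 0.452 × 0.108 = 0.048816
Total = 0.140561.
P(Promotions | evidence) = 0.059345 / 0.140561 ≈ 0.422.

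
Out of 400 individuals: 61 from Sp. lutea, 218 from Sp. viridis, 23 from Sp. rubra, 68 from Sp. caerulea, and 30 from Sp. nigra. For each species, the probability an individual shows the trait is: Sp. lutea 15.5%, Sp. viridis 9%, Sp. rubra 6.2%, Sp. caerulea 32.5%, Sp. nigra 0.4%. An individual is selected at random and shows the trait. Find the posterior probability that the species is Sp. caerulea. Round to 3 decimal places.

0.419

Compute prior × likelihood for every hypothesis:
  Sp. lutea: 0.1525 × 0.155 = 0.0236375
  Sp. viridis: 0.545 × 0.09 = 0.04905
  Sp. rubra: 0.0575 × 0.062 = 0.003565
  Sp. caerulea: 0.17 × 0.325 = 0.05525
  Sp. nigra: 0.075 × 0.004 = 0.0003
Total = 0.1318025.
P(Sp. caerulea | evidence) = 0.05525 / 0.1318025 ≈ 0.419.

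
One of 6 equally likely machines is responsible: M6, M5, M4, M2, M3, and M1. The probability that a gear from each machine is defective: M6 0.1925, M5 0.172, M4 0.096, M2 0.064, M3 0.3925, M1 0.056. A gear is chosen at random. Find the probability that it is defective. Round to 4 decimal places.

0.1622

With a uniform prior (1/6 each), posterior ∝ likelihood:
  M6: 0.1925
  M5: 0.172
  M4: 0.096
  M2: 0.064
  M3: 0.3925
  M1: 0.056
P(defective) = (1/6) × (0.1925 + 0.172 + 0.096 + 0.064 + 0.3925 + 0.056) = 0.973/6 ≈ 0.1622.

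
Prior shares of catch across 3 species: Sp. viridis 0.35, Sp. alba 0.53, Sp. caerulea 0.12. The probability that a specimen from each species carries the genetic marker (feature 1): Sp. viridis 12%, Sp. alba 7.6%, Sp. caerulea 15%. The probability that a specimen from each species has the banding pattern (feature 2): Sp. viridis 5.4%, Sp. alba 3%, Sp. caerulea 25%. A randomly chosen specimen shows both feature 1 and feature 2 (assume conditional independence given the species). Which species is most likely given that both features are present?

Sp. caerulea

Compute prior × likelihood for every hypothesis:
  Sp. viridis: 0.35 × 0.12 × 0.054 = 0.002268
  Sp. alba: 0.53 × 0.076 × 0.03 = 0.0012084
  Sp. caerulea: 0.12 × 0.15 × 0.25 = 0.0045
Normalizing constant = 0.0079764.
Largest term belongs to Sp. caerulea, so Sp. caerulea is most probable.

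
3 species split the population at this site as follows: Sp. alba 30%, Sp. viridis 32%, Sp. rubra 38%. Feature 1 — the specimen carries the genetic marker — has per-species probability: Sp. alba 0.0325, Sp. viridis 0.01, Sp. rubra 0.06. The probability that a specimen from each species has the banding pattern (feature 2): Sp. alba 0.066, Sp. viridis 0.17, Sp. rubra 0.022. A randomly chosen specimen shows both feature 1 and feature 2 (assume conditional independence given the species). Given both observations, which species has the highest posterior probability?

Sp. alba

Prior × likelihood for each hypothesis:
  Sp. alba: 0.3 × 0.0325 × 0.066 = 0.0006435
  Sp. viridis: 0.32 × 0.01 × 0.17 = 0.000544
  Sp. rubra: 0.38 × 0.06 × 0.022 = 0.0005016
Total = 0.0016891.
Largest term belongs to Sp. alba, so Sp. alba is most probable.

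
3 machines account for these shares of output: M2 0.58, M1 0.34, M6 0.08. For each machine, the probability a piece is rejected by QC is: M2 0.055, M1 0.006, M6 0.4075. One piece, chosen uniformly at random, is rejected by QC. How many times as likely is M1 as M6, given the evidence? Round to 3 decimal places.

0.063

Prior × likelihood for each hypothesis:
  M2: 0.58 × 0.055 = 0.0319
  M1: 0.34 × 0.006 = 0.00204
  M6: 0.08 × 0.4075 = 0.0326
Total = 0.06654.
The ratio is 0.00204 / 0.0326 (the normalizer cancels) = 0.063.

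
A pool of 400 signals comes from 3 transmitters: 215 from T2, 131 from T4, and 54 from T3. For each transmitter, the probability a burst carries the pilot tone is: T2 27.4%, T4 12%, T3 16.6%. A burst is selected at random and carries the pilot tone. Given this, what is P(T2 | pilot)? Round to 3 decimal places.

0.705

Compute prior × likelihood for every hypothesis:
  T2: 0.5375 × 0.274 = 0.147275
  T4: 0.3275 × 0.12 = 0.0393
  T3: 0.135 × 0.166 = 0.02241
Normalizing constant = 0.208985.
P(T2 | evidence) = 0.147275 / 0.208985 ≈ 0.705.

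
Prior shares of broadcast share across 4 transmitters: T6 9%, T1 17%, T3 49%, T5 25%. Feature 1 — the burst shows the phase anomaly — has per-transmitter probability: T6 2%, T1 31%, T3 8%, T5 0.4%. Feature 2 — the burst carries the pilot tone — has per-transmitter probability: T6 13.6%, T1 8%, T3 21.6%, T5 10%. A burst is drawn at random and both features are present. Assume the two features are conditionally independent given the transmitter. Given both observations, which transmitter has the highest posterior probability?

Compute prior × likelihood for every hypothesis:
  T6: 0.09 × 0.02 × 0.136 = 0.0002448
  T1: 0.17 × 0.31 × 0.08 = 0.004216
  T3: 0.49 × 0.08 × 0.216 = 0.0084672
  T5: 0.25 × 0.004 × 0.1 = 0.0001
Total = 0.013028.
Largest term belongs to T3, so T3 is most probable.

T3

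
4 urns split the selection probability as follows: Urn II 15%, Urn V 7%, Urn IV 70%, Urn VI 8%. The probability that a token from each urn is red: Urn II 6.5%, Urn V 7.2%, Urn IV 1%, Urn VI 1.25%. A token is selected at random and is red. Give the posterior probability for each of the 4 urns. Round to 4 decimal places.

Urn II 0.4278, Urn V 0.2211, Urn IV 0.3072, Urn VI 0.0439

Unnormalized posteriors (prior × likelihood):
  Urn II: 0.15 × 0.065 = 0.00975
  Urn V: 0.07 × 0.072 = 0.00504
  Urn IV: 0.7 × 0.01 = 0.007
  Urn VI: 0.08 × 0.0125 = 0.001
Normalizing constant = 0.02279.
P(Urn II | red) = 0.00975/0.02279 ≈ 0.4278
P(Urn V | red) = 0.00504/0.02279 ≈ 0.2211
P(Urn IV | red) = 0.007/0.02279 ≈ 0.3072
P(Urn VI | red) = 0.001/0.02279 ≈ 0.0439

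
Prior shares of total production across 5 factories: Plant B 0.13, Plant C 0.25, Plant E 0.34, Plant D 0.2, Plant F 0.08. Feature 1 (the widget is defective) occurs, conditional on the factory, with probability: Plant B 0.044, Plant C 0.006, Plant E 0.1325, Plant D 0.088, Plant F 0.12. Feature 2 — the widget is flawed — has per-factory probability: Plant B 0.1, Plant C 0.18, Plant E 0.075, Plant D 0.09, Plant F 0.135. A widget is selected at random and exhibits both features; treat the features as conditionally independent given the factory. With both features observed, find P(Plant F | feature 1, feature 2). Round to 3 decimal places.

Unnormalized posteriors (prior × likelihood):
  Plant B: 0.13 × 0.044 × 0.1 = 0.000572
  Plant C: 0.25 × 0.006 × 0.18 = 0.00027
  Plant E: 0.34 × 0.1325 × 0.075 = 0.00337875
  Plant D: 0.2 × 0.088 × 0.09 = 0.001584
  Plant F: 0.08 × 0.12 × 0.135 = 0.001296
Sum = 0.00710075.
P(Plant F | evidence) = 0.001296 / 0.00710075 ≈ 0.183.

0.183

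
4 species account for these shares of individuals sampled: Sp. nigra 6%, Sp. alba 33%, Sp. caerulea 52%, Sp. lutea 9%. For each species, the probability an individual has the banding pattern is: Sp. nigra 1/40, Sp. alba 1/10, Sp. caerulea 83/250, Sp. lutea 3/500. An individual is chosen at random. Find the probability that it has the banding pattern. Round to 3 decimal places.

Unnormalized posteriors (prior × likelihood):
  Sp. nigra: 0.06 × 0.025 = 0.0015
  Sp. alba: 0.33 × 0.1 = 0.033
  Sp. caerulea: 0.52 × 0.332 = 0.17264
  Sp. lutea: 0.09 × 0.006 = 0.00054
P(banded) = 0.0015 + 0.033 + 0.17264 + 0.00054 = 0.20768 → 0.208.

0.208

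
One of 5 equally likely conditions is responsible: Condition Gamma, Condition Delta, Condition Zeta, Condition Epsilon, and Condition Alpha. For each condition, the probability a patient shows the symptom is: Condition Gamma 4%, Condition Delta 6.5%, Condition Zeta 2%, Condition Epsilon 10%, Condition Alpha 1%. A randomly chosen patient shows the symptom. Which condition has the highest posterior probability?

Condition Epsilon

With a uniform prior (1/5 each), posterior ∝ likelihood:
  Condition Gamma: 0.04
  Condition Delta: 0.065
  Condition Zeta: 0.02
  Condition Epsilon: 0.1
  Condition Alpha: 0.01
Total = 0.235.
Largest term belongs to Condition Epsilon, so Condition Epsilon is most probable.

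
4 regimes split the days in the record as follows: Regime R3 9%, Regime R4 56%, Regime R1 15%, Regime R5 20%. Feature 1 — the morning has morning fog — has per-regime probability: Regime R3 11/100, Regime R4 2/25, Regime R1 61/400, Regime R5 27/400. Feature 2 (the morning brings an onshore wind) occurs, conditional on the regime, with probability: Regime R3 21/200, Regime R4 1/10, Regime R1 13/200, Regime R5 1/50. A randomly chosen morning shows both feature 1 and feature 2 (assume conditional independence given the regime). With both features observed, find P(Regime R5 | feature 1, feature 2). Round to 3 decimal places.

0.037

Compute prior × likelihood for every hypothesis:
  Regime R3: 0.09 × 0.11 × 0.105 = 0.0010395
  Regime R4: 0.56 × 0.08 × 0.1 = 0.00448
  Regime R1: 0.15 × 0.1525 × 0.065 = 0.001486875
  Regime R5: 0.2 × 0.0675 × 0.02 = 0.00027
Sum = 0.007276375.
P(Regime R5 | evidence) = 0.00027 / 0.007276375 ≈ 0.037.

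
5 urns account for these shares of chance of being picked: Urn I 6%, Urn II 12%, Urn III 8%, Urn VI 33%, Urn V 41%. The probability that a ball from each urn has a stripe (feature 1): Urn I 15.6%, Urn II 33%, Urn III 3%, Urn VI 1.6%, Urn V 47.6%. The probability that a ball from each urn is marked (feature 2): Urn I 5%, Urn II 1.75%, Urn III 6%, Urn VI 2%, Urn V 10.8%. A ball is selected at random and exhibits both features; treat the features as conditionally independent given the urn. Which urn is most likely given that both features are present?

Urn V

Prior × likelihood for each hypothesis:
  Urn I: 0.06 × 0.156 × 0.05 = 0.000468
  Urn II: 0.12 × 0.33 × 0.0175 = 0.000693
  Urn III: 0.08 × 0.03 × 0.06 = 0.000144
  Urn VI: 0.33 × 0.016 × 0.02 = 0.0001056
  Urn V: 0.41 × 0.476 × 0.108 = 0.02107728
Sum = 0.02248788.
Largest term belongs to Urn V, so Urn V is most probable.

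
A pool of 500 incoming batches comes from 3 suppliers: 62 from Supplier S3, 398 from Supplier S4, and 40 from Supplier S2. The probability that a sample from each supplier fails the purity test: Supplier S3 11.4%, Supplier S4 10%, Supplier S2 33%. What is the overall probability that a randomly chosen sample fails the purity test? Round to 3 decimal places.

Compute prior × likelihood for every hypothesis:
  Supplier S3: 0.124 × 0.114 = 0.014136
  Supplier S4: 0.796 × 0.1 = 0.0796
  Supplier S2: 0.08 × 0.33 = 0.0264
P(off-spec) = 0.014136 + 0.0796 + 0.0264 = 0.120136 → 0.120.

0.120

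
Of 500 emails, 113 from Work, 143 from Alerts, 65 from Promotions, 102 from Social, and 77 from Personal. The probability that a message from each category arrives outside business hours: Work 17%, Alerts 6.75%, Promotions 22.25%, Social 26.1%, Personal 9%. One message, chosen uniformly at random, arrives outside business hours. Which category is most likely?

Prior × likelihood for each hypothesis:
  Work: 0.226 × 0.17 = 0.03842
  Alerts: 0.286 × 0.0675 = 0.019305
  Promotions: 0.13 × 0.2225 = 0.028925
  Social: 0.204 × 0.261 = 0.053244
  Personal: 0.154 × 0.09 = 0.01386
Total = 0.153754.
Largest term belongs to Social, so Social is most probable.

Social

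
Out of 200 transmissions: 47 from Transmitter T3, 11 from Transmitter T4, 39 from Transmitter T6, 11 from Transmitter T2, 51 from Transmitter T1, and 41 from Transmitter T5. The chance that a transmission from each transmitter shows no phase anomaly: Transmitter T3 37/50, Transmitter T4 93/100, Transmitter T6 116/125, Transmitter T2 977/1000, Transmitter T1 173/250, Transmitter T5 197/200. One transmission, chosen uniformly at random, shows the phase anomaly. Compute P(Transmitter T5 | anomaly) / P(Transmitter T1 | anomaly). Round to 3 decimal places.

0.039

Taking complements, P(anomaly | each) = Transmitter T3 0.26, Transmitter T4 0.07, Transmitter T6 0.072, Transmitter T2 0.023, Transmitter T1 0.308, Transmitter T5 0.015.
By Bayes' rule, posterior ∝ prior × likelihood:
  Transmitter T3: 0.235 × 0.26 = 0.0611
  Transmitter T4: 0.055 × 0.07 = 0.00385
  Transmitter T6: 0.195 × 0.072 = 0.01404
  Transmitter T2: 0.055 × 0.023 = 0.001265
  Transmitter T1: 0.255 × 0.308 = 0.07854
  Transmitter T5: 0.205 × 0.015 = 0.003075
Normalizing constant = 0.16187.
The ratio is 0.003075 / 0.07854 (the normalizer cancels) = 0.039.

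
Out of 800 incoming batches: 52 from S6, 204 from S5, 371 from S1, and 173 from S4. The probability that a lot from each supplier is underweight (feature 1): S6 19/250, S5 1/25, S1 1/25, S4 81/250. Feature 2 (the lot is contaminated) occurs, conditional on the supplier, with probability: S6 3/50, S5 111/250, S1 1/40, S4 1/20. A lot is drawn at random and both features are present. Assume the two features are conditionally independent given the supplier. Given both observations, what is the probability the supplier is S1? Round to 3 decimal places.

Prior × likelihood for each hypothesis:
  S6: 0.065 × 0.076 × 0.06 = 0.0002964
  S5: 0.255 × 0.04 × 0.444 = 0.0045288
  S1: 0.46375 × 0.04 × 0.025 = 0.00046375
  S4: 0.21625 × 0.324 × 0.05 = 0.00350325
Normalizing constant = 0.0087922.
P(S1 | evidence) = 0.00046375 / 0.0087922 ≈ 0.053.

0.053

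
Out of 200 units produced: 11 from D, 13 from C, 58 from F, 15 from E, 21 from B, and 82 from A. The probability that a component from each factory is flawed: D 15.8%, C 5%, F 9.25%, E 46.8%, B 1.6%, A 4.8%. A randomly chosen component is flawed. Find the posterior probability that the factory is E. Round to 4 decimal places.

0.3686

Unnormalized posteriors (prior × likelihood):
  D: 0.055 × 0.158 = 0.00869
  C: 0.065 × 0.05 = 0.00325
  F: 0.29 × 0.0925 = 0.026825
  E: 0.075 × 0.468 = 0.0351
  B: 0.105 × 0.016 = 0.00168
  A: 0.41 × 0.048 = 0.01968
Total = 0.095225.
P(E | evidence) = 0.0351 / 0.095225 ≈ 0.3686.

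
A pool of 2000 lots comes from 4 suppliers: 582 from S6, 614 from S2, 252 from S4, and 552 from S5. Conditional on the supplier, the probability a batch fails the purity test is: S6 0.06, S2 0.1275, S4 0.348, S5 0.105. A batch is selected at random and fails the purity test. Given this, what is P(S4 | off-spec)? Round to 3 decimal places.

By Bayes' rule, posterior ∝ prior × likelihood:
  S6: 0.291 × 0.06 = 0.01746
  S2: 0.307 × 0.1275 = 0.0391425
  S4: 0.126 × 0.348 = 0.043848
  S5: 0.276 × 0.105 = 0.02898
Normalizing constant = 0.1294305.
P(S4 | evidence) = 0.043848 / 0.1294305 ≈ 0.339.

0.339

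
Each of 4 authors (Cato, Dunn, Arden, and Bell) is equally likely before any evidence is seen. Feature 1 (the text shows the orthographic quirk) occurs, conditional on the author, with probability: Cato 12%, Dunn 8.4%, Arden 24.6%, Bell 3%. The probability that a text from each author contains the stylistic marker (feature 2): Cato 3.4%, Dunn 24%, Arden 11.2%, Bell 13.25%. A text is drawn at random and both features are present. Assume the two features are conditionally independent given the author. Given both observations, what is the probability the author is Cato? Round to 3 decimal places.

0.073

Since the prior is uniform, the posterior is proportional to the likelihood:
  Cato: 0.12 × 0.034 = 0.00408
  Dunn: 0.084 × 0.24 = 0.02016
  Arden: 0.246 × 0.112 = 0.027552
  Bell: 0.03 × 0.1325 = 0.003975
Total = 0.055767.
P(Cato | evidence) = 0.00408 / 0.055767 ≈ 0.073.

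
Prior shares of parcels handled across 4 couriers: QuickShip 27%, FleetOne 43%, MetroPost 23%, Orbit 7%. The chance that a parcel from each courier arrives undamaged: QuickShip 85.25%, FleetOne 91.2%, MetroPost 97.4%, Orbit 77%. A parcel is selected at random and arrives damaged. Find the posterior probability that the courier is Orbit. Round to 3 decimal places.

0.161

Taking complements, P(damaged | each) = QuickShip 0.1475, FleetOne 0.088, MetroPost 0.026, Orbit 0.23.
Compute prior × likelihood for every hypothesis:
  QuickShip: 0.27 × 0.1475 = 0.039825
  FleetOne: 0.43 × 0.088 = 0.03784
  MetroPost: 0.23 × 0.026 = 0.00598
  Orbit: 0.07 × 0.23 = 0.0161
Normalizing constant = 0.099745.
P(Orbit | evidence) = 0.0161 / 0.099745 ≈ 0.161.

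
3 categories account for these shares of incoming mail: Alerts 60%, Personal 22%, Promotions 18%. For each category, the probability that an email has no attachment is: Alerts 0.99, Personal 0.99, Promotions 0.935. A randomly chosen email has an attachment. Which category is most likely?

Taking complements, P(attachment | each) = Alerts 0.01, Personal 0.01, Promotions 0.065.
Compute prior × likelihood for every hypothesis:
  Alerts: 0.6 × 0.01 = 0.006
  Personal: 0.22 × 0.01 = 0.0022
  Promotions: 0.18 × 0.065 = 0.0117
Normalizing constant = 0.0199.
Largest term belongs to Promotions, so Promotions is most probable.

Promotions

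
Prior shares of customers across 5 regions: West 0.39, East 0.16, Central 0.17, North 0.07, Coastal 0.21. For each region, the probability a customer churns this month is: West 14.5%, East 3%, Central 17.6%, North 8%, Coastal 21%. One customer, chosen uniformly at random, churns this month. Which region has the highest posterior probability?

West

Compute prior × likelihood for every hypothesis:
  West: 0.39 × 0.145 = 0.05655
  East: 0.16 × 0.03 = 0.0048
  Central: 0.17 × 0.176 = 0.02992
  North: 0.07 × 0.08 = 0.0056
  Coastal: 0.21 × 0.21 = 0.0441
Normalizing constant = 0.14097.
Largest term belongs to West, so West is most probable.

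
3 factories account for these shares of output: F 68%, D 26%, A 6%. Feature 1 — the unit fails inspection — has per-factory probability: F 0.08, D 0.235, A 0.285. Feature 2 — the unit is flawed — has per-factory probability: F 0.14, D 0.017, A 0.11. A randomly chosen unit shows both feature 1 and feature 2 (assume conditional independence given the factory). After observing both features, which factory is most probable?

F

Compute prior × likelihood for every hypothesis:
  F: 0.68 × 0.08 × 0.14 = 0.007616
  D: 0.26 × 0.235 × 0.017 = 0.0010387
  A: 0.06 × 0.285 × 0.11 = 0.001881
Normalizing constant = 0.0105357.
Largest term belongs to F, so F is most probable.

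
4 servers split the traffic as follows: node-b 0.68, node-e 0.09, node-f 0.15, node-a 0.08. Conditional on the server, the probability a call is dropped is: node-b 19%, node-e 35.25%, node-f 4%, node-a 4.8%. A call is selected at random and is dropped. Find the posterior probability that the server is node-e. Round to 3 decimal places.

0.186

Unnormalized posteriors (prior × likelihood):
  node-b: 0.68 × 0.19 = 0.1292
  node-e: 0.09 × 0.3525 = 0.031725
  node-f: 0.15 × 0.04 = 0.006
  node-a: 0.08 × 0.048 = 0.00384
Sum = 0.170765.
P(node-e | evidence) = 0.031725 / 0.170765 ≈ 0.186.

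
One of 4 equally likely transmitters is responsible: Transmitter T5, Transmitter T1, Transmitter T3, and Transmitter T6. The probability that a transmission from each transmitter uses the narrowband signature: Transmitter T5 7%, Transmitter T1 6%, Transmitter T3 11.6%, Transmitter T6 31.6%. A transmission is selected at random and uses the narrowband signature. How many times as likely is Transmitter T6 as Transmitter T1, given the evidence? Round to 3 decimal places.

5.267

Since the prior is uniform, the posterior is proportional to the likelihood:
  Transmitter T5: 0.07
  Transmitter T1: 0.06
  Transmitter T3: 0.116
  Transmitter T6: 0.316
Sum = 0.562.
The ratio is 0.316 / 0.06 (the normalizer cancels) = 5.267.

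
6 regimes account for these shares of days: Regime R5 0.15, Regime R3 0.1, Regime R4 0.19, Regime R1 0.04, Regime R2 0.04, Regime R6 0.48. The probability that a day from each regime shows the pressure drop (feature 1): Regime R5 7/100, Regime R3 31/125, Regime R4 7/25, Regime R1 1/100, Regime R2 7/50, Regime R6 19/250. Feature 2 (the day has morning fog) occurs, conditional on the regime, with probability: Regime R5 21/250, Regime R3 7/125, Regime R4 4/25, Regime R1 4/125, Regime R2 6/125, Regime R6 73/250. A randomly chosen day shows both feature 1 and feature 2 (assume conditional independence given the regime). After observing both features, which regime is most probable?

Regime R6

Compute prior × likelihood for every hypothesis:
  Regime R5: 0.15 × 0.07 × 0.084 = 0.000882
  Regime R3: 0.1 × 0.248 × 0.056 = 0.0013888
  Regime R4: 0.19 × 0.28 × 0.16 = 0.008512
  Regime R1: 0.04 × 0.01 × 0.032 = 0.0000128
  Regime R2: 0.04 × 0.14 × 0.048 = 0.0002688
  Regime R6: 0.48 × 0.076 × 0.292 = 0.01065216
Sum = 0.02171656.
Largest term belongs to Regime R6, so Regime R6 is most probable.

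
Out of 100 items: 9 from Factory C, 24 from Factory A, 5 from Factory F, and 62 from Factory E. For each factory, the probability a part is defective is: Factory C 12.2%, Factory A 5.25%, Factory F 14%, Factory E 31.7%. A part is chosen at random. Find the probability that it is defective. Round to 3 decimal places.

Unnormalized posteriors (prior × likelihood):
  Factory C: 0.09 × 0.122 = 0.01098
  Factory A: 0.24 × 0.0525 = 0.0126
  Factory F: 0.05 × 0.14 = 0.007
  Factory E: 0.62 × 0.317 = 0.19654
P(defective) = 0.01098 + 0.0126 + 0.007 + 0.19654 = 0.22712 → 0.227.

0.227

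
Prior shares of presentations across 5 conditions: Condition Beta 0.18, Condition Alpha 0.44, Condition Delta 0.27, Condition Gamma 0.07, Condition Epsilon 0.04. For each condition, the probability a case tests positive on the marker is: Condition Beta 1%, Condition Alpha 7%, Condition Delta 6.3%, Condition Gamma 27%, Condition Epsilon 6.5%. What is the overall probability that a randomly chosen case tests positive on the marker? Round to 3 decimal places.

Prior × likelihood for each hypothesis:
  Condition Beta: 0.18 × 0.01 = 0.0018
  Condition Alpha: 0.44 × 0.07 = 0.0308
  Condition Delta: 0.27 × 0.063 = 0.01701
  Condition Gamma: 0.07 × 0.27 = 0.0189
  Condition Epsilon: 0.04 × 0.065 = 0.0026
P(marker-positive) = 0.0018 + 0.0308 + 0.01701 + 0.0189 + 0.0026 = 0.07111 → 0.071.

0.071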